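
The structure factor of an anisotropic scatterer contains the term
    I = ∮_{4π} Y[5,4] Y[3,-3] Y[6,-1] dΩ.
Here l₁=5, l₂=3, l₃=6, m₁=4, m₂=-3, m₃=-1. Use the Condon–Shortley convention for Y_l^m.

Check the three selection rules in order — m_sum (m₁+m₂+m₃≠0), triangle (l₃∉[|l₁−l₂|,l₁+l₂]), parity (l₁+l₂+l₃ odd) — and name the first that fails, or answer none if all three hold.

none

Σmᵢ = 0  ✓
l₃∈[|l₁−l₂|,l₁+l₂]=[2,8], have l₃=6  ✓
Σlᵢ = 14 ⇒ even  ✓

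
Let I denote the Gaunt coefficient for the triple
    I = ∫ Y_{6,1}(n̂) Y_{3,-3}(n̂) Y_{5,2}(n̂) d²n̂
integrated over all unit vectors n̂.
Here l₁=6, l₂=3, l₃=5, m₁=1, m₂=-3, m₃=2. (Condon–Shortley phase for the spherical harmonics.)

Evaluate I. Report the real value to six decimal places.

Checks pass: Σm=0; 14 even; l₃=5∈[3,9].
(2·6+1)(2·3+1)(2·5+1) = 1001
Δ: 4! 8! 2! / 15! → 1/675675
sum: t=1:−1/8640 t=2:+1/2304 t=3:−1/8640 = 7/34560
3j²(6 3 5; 0 0 0) = Δ·Π!·Σ² = 7/429  (sign -1)
sum: t=0:+1/34560 = 1/34560
3j²(6 3 5; 1 -3 2) = Δ·Π!·Σ² = 7/429  (sign -1)
combine: 4πI² = 1001·7/429·7/429 = 343/1287
take √, sign +1: I = 0.14563067

0.145631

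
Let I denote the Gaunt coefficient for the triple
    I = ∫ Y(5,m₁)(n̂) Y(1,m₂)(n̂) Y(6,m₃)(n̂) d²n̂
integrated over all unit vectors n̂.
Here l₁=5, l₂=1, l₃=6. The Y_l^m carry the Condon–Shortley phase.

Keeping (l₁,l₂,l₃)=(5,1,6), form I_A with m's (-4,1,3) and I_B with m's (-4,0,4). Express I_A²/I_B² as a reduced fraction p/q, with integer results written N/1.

3/20

Same 5,1,6: normalisation and zero-m 3j drop out of the ratio.
A: Δ: 0! 10! 2! / 13! → 1/858; sum: t=0:+1/725760 = 1/725760; 3j²(5 1 6; -4 1 3) = Δ·Π!·Σ² = 1/286  (sign -1)
B: Δ: 0! 10! 2! / 13! → 1/858; sum: t=0:+1/362880 = 1/362880; 3j²(5 1 6; -4 0 4) = Δ·Π!·Σ² = 10/429  (sign +1)
I_A²/I_B² = (1/286)/(10/429) = 3/20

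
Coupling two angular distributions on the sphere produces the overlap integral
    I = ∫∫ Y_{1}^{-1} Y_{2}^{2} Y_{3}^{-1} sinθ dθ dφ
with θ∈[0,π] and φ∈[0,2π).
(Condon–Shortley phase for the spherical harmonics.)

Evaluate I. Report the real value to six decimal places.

Rules hold: Σm=0, L=6 even, 1≤3≤3.
N = 3·5·7 = 105
Δ = 0!·2!·4!/7! = 1/105
Racah Σ t=0..0: t=0:+1/4 = 1/4
⇒ 3j(1 2 3; 0 0 0)² = 3/35, sgn -1
Racah Σ t=0..0: t=0:+1/48 = 1/48
⇒ 3j(1 2 3; -1 2 -1)² = 1/105, sgn +1
4πI² = N·(3j₀)²·(3jₘ)² = 3/35
I = -1·√(0.0857143/4π) = -0.08258890

-0.082589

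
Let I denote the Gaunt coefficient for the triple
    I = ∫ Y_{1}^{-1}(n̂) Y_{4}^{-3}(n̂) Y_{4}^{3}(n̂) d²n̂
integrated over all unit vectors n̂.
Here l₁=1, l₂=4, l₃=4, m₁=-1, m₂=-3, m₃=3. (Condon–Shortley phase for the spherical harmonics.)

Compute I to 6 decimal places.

0.000000

Σmᵢ = -1 ≠ 0, so the φ-integral vanishes; I = 0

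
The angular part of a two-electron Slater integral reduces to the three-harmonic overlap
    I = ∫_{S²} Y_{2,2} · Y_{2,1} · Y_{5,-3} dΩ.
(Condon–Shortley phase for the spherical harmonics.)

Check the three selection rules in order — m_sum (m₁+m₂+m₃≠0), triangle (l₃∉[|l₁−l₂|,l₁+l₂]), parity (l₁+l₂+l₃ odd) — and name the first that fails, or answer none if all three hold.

triangle

m₁+m₂+m₃ = 2 + 1 − 3 = 0  ✓
triangle: |2−2|=0 ≤ l₃=5 ≤ 2+2=4  ✗
parity: l₁+l₂+l₃ = 9 is odd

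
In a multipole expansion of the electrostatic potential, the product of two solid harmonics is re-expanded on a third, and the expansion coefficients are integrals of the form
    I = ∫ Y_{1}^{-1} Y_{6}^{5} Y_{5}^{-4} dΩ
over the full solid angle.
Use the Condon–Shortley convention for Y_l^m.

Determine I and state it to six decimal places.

-0.303018

m-sum 0 ✓  L=12 even ✓  5≤5≤7 ✓
Π(2lᵢ+1) = 3×13×11 = 429
triangle coeff Δ(1,6,5) = 1/858
Σ_t [1,1]: t=1:−1/14400 = -1/14400
(3j)²=6/143 [(1 6 5; 0 0 0)], sign=+1
Σ_t [2,2]: t=2:+1/725760 = 1/725760
(3j)²=5/78 [(1 6 5; -1 5 -4)], sign=-1
⇒ 4πI² = 15/13
I = (-1)√(15/13/(4π)) = -0.30301841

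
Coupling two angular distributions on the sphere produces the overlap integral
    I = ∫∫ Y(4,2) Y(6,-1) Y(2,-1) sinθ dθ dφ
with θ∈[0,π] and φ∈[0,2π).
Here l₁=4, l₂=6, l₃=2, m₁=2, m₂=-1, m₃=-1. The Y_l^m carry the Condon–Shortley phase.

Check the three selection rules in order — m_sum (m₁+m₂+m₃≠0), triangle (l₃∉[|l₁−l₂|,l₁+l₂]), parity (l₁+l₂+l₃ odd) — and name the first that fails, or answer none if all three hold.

none

Σmᵢ = 0  ✓
l₃∈[|l₁−l₂|,l₁+l₂]=[2,10], have l₃=2  ✓
Σlᵢ = 12 ⇒ even  ✓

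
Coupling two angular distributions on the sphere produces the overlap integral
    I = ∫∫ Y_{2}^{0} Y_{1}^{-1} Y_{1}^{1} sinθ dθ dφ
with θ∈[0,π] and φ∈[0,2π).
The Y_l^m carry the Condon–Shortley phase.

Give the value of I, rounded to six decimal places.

Checks pass: Σm=0; 4 even; l₃=1∈[1,3].
(2·2+1)(2·1+1)(2·1+1) = 45
Δ: 2! 2! 0! / 5! → 1/30
sum: t=1:−1/1 = -1/1
3j²(2 1 1; 0 0 0) = Δ·Π!·Σ² = 2/15  (sign +1)
sum: t=0:+1/4 = 1/4
3j²(2 1 1; 0 -1 1) = Δ·Π!·Σ² = 1/30  (sign +1)
combine: 4πI² = 45·2/15·1/30 = 1/5
take √, sign +1: I = 0.12615663

0.126157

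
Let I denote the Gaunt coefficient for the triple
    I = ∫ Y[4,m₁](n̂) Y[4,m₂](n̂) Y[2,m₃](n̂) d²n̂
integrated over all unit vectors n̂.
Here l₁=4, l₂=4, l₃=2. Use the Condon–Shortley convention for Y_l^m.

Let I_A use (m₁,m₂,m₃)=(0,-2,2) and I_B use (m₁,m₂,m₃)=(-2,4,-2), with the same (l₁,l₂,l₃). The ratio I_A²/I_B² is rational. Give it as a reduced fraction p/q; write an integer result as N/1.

45/14

Shared (l₁,l₂,l₃)=(4,4,2): N and (l;000)² cancel in I_A²/I_B².
A: Δ = 6!·2!·2!/11! = 1/13860; Racah Σ t=2..2: t=2:+1/192 = 1/192; ⇒ 3j(4 4 2; 0 -2 2)² = 3/77, sgn +1
B: Δ = 6!·2!·2!/11! = 1/13860; Racah Σ t=6..6: t=6:+1/2880 = 1/2880; ⇒ 3j(4 4 2; -2 4 -2)² = 2/165, sgn +1
I_A²/I_B² = (3/77)/(2/165) = 45/14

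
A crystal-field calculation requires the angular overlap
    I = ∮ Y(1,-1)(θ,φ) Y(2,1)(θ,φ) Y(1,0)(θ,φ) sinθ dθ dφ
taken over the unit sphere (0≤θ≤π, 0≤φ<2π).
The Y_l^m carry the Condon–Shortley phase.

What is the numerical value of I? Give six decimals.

-0.218510

m-sum 0 ✓  L=4 even ✓  1≤1≤3 ✓
Π(2lᵢ+1) = 3×5×3 = 45
triangle coeff Δ(1,2,1) = 1/30
Σ_t [1,1]: t=1:−1/1 = -1/1
(3j)²=2/15 [(1 2 1; 0 0 0)], sign=+1
Σ_t [2,2]: t=2:+1/2 = 1/2
(3j)²=1/10 [(1 2 1; -1 1 0)], sign=-1
⇒ 4πI² = 3/5
I = (-1)√(3/5/(4π)) = -0.21850969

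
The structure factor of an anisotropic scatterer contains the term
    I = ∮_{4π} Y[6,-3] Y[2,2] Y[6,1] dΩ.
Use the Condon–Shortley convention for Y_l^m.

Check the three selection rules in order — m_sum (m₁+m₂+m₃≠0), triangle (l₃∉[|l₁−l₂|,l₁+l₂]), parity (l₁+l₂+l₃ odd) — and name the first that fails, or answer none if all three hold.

none

Σmᵢ = 0  ✓
l₃∈[|l₁−l₂|,l₁+l₂]=[4,8], have l₃=6  ✓
Σlᵢ = 14 ⇒ even  ✓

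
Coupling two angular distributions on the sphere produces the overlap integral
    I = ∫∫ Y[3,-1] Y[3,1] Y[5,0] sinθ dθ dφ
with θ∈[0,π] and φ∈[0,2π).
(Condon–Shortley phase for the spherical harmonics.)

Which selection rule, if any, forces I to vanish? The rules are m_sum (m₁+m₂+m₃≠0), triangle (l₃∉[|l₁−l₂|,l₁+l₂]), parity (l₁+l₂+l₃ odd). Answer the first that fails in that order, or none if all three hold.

azimuthal sum: -1 + 1 + 0 = 0  ✓
0 ≤ 5 ≤ 6 (triangle on l)  ✓
L = 3 + 3 + 5 = 11 (odd)  ✗

parity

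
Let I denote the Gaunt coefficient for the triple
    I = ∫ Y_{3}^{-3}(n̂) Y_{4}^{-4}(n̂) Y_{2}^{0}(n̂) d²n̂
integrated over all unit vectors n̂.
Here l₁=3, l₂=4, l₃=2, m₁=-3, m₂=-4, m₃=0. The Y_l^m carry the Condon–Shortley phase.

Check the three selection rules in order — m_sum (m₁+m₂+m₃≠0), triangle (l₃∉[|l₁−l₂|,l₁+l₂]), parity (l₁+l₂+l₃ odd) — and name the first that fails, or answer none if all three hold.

Σmᵢ = -7  ✗
l₃∈[|l₁−l₂|,l₁+l₂]=[1,7], have l₃=2
Σlᵢ = 9 ⇒ odd

m_sum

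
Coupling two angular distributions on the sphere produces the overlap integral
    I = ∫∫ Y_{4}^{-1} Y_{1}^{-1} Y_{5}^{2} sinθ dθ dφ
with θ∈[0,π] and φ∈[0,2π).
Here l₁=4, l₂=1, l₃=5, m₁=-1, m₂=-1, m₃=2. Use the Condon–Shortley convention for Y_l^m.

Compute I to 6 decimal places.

Checks pass: Σm=0; 10 even; l₃=5∈[3,5].
(2·4+1)(2·1+1)(2·5+1) = 297
Δ: 0! 8! 2! / 11! → 1/495
sum: t=0:+1/576 = 1/576
3j²(4 1 5; 0 0 0) = Δ·Π!·Σ² = 5/99  (sign -1)
sum: t=0:+1/1440 = 1/1440
3j²(4 1 5; -1 -1 2) = Δ·Π!·Σ² = 7/165  (sign -1)
combine: 4πI² = 297·5/99·7/165 = 7/11
take √, sign +1: I = 0.22503380

0.225034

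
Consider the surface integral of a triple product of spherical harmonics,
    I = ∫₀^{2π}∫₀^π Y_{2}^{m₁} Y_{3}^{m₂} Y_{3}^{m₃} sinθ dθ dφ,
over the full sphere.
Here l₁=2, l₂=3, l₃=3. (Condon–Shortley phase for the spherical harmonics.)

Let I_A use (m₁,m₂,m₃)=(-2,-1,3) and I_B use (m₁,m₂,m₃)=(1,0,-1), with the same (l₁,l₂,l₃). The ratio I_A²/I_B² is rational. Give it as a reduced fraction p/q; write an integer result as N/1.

Same 2,3,3: normalisation and zero-m 3j drop out of the ratio.
A: Δ: 2! 2! 4! / 9! → 1/3780; sum: t=2:+1/96 = 1/96; 3j²(2 3 3; -2 -1 3) = Δ·Π!·Σ² = 1/42  (sign +1)
B: Δ: 2! 2! 4! / 9! → 1/3780; sum: t=0:+1/12 t=1:−1/8 = -1/24; 3j²(2 3 3; 1 0 -1) = Δ·Π!·Σ² = 1/210  (sign -1)
I_A²/I_B² = (1/42)/(1/210) = 5/1

5/1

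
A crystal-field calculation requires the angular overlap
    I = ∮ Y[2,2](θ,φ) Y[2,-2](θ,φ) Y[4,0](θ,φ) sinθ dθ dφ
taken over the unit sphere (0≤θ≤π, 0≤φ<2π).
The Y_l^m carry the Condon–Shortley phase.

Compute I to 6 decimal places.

0.040299

m-sum 0 ✓  L=8 even ✓  0≤4≤4 ✓
Π(2lᵢ+1) = 5×5×9 = 225
triangle coeff Δ(2,2,4) = 1/630
Σ_t [0,0]: t=0:+1/16 = 1/16
(3j)²=2/35 [(2 2 4; 0 0 0)], sign=+1
Σ_t [0,0]: t=0:+1/576 = 1/576
(3j)²=1/630 [(2 2 4; 2 -2 0)], sign=+1
⇒ 4πI² = 1/49
I = (+1)√(1/49/(4π)) = 0.04029926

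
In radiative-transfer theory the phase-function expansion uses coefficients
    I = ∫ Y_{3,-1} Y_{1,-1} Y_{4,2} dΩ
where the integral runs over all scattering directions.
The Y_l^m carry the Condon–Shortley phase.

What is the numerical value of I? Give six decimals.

m-sum 0 ✓  L=8 even ✓  2≤4≤4 ✓
Π(2lᵢ+1) = 7×3×9 = 189
triangle coeff Δ(3,1,4) = 1/252
Σ_t [0,0]: t=0:+1/36 = 1/36
(3j)²=4/63 [(3 1 4; 0 0 0)], sign=+1
Σ_t [0,0]: t=0:+1/96 = 1/96
(3j)²=5/84 [(3 1 4; -1 -1 2)], sign=+1
⇒ 4πI² = 5/7
I = (+1)√(5/7/(4π)) = 0.23841361

0.238414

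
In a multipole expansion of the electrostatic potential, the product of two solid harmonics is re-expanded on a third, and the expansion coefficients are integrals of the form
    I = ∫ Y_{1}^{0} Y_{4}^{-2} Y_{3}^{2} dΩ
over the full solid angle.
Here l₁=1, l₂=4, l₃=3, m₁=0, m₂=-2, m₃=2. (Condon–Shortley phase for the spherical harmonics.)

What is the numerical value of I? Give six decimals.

Rules hold: Σm=0, L=8 even, 3≤3≤5.
N = 3·9·7 = 189
Δ = 2!·0!·6!/9! = 1/252
Racah Σ t=1..1: t=1:−1/36 = -1/36
⇒ 3j(1 4 3; 0 0 0)² = 4/63, sgn +1
Racah Σ t=1..1: t=1:−1/120 = -1/120
⇒ 3j(1 4 3; 0 -2 2)² = 1/21, sgn +1
4πI² = N·(3j₀)²·(3jₘ)² = 4/7
I = +1·√(0.571429/4π) = 0.21324362

0.213244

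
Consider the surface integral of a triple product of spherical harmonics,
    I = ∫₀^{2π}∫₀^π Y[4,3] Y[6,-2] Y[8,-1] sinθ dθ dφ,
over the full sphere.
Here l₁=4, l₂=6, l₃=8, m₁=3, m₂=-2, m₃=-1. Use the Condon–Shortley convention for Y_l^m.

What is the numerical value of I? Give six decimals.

0.158791

Checks pass: Σm=0; 18 even; l₃=8∈[2,10].
(2·4+1)(2·6+1)(2·8+1) = 1989
Δ: 2! 6! 10! / 19! → 1/23279256
sum: t=0:+1/1658880 t=1:−1/518400 t=2:+1/1658880 = -1/1382400
3j²(4 6 8; 0 0 0) = Δ·Π!·Σ² = 504/46189  (sign -1)
sum: t=0:+1/4147200 t=1:−1/21772800 = 17/87091200
3j²(4 6 8; 3 -2 -1) = Δ·Π!·Σ² = 119/8151  (sign -1)
combine: 4πI² = 1989·504/46189·119/8151 = 179928/567853
take √, sign +1: I = 0.15879122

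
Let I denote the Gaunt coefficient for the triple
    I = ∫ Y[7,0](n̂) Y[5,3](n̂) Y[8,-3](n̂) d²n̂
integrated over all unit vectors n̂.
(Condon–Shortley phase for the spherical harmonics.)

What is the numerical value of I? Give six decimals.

0.126135

m-sum 0 ✓  L=20 even ✓  2≤8≤12 ✓
Π(2lᵢ+1) = 15×11×17 = 2805
triangle coeff Δ(7,5,8) = 1/814773960
Σ_t [0,4]: t=0:+1/87091200 t=1:−1/4976640 t=2:+1/2073600 t=3:−1/4976640 t=4:+1/87091200 = 1/9676800
(3j)²=360/46189 [(7 5 8; 0 0 0)], sign=+1
Σ_t [2,4]: t=2:+1/41472000 t=3:−1/12441600 t=4:+1/34836480 = -1/36288000
(3j)²=192/20995 [(7 5 8; 0 3 -3)], sign=+1
⇒ 4πI² = 207360/1037153
I = (+1)√(207360/1037153/(4π)) = 0.12613516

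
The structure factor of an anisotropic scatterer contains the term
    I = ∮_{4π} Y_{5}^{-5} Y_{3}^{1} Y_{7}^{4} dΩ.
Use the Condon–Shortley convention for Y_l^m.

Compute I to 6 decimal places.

0.000000

L=15 odd ⇒ parity kills the (l;000) factor ⇒ I = 0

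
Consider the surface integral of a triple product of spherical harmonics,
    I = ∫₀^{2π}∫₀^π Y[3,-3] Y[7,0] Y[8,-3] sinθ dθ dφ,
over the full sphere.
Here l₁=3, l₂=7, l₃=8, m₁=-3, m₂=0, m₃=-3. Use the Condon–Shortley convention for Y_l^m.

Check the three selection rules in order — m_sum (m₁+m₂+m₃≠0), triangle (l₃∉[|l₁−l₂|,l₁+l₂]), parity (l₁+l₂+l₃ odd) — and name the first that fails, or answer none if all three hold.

m_sum

m₁+m₂+m₃ = -3 + 0 − 3 = -6  ✗
triangle: |3−7|=4 ≤ l₃=8 ≤ 3+7=10
parity: l₁+l₂+l₃ = 18 is even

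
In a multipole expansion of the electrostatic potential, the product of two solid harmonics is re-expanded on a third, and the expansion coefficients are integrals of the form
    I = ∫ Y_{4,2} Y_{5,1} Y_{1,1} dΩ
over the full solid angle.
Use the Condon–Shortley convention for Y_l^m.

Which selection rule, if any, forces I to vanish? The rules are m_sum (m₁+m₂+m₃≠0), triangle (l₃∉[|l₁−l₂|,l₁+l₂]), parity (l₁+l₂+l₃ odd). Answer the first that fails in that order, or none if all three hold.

m_sum

Σmᵢ = 4  ✗
l₃∈[|l₁−l₂|,l₁+l₂]=[1,9], have l₃=1
Σlᵢ = 10 ⇒ even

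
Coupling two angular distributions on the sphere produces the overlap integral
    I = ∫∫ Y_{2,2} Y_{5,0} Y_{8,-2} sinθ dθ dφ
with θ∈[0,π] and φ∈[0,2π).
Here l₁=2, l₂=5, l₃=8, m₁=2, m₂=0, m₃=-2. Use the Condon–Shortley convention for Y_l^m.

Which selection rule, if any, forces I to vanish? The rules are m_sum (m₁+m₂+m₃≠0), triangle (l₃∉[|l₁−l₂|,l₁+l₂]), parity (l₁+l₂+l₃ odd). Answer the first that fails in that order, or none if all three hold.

azimuthal sum: 2 + 0 − 2 = 0  ✓
3 ≤ 8 ≤ 7 (triangle on l)  ✗
L = 2 + 5 + 8 = 15 (odd)

triangle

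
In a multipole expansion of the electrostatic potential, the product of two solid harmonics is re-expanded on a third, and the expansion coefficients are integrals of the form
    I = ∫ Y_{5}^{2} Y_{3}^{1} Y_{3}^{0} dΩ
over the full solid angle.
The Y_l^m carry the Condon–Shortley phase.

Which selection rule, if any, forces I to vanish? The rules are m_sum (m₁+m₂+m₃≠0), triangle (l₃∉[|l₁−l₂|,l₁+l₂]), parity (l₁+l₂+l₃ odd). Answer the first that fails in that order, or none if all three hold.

azimuthal sum: 2 + 1 + 0 = 3  ✗
2 ≤ 3 ≤ 8 (triangle on l)
L = 5 + 3 + 3 = 11 (odd)

m_sum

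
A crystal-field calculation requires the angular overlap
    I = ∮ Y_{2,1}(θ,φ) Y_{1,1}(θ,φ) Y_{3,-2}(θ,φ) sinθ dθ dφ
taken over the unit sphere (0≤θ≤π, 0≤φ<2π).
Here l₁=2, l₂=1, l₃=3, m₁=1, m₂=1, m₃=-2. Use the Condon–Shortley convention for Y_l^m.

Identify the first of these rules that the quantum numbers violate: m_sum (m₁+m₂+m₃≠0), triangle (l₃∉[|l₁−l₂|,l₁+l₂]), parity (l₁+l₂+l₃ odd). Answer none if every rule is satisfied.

none

Σmᵢ = 0  ✓
l₃∈[|l₁−l₂|,l₁+l₂]=[1,3], have l₃=3  ✓
Σlᵢ = 6 ⇒ even  ✓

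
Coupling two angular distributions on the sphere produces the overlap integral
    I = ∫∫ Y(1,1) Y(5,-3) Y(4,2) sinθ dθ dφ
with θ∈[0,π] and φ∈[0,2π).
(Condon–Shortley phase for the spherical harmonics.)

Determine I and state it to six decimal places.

-0.259847

m-sum 0 ✓  L=10 even ✓  4≤4≤6 ✓
Π(2lᵢ+1) = 3×11×9 = 297
triangle coeff Δ(1,5,4) = 1/495
Σ_t [1,1]: t=1:−1/576 = -1/576
(3j)²=5/99 [(1 5 4; 0 0 0)], sign=-1
Σ_t [0,0]: t=0:+1/2880 = 1/2880
(3j)²=28/495 [(1 5 4; 1 -3 2)], sign=+1
⇒ 4πI² = 28/33
I = (-1)√(28/33/(4π)) = -0.25984664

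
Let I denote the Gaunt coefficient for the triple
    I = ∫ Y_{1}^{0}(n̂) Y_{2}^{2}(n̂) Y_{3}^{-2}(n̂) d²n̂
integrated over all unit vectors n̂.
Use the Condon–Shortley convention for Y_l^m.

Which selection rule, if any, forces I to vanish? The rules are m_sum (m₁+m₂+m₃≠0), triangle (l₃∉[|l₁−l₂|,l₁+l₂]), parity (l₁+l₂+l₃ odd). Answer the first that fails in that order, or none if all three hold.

none

m₁+m₂+m₃ = 0 + 2 − 2 = 0  ✓
triangle: |1−2|=1 ≤ l₃=3 ≤ 1+2=3  ✓
parity: l₁+l₂+l₃ = 6 is even  ✓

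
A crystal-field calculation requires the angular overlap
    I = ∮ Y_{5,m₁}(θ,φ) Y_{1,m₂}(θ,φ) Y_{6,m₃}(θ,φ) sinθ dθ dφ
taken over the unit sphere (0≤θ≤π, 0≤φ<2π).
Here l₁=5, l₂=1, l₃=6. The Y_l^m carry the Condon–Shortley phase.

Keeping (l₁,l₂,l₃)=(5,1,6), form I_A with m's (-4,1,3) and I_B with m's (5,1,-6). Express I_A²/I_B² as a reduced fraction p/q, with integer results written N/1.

Same 5,1,6: normalisation and zero-m 3j drop out of the ratio.
A: Δ: 0! 10! 2! / 13! → 1/858; sum: t=0:+1/725760 = 1/725760; 3j²(5 1 6; -4 1 3) = Δ·Π!·Σ² = 1/286  (sign -1)
B: Δ: 0! 10! 2! / 13! → 1/858; sum: t=0:+1/7257600 = 1/7257600; 3j²(5 1 6; 5 1 -6) = Δ·Π!·Σ² = 1/13  (sign +1)
I_A²/I_B² = (1/286)/(1/13) = 1/22

1/22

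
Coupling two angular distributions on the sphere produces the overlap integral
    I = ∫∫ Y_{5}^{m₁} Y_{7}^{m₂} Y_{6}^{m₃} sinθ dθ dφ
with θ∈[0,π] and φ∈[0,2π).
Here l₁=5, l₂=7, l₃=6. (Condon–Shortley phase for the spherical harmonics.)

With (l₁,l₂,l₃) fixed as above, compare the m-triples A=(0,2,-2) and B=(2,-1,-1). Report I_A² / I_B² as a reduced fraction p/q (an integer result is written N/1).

Same 5,7,6: normalisation and zero-m 3j drop out of the ratio.
A: Δ: 6! 4! 8! / 19! → 1/174594420; sum: t=1:−1/116121600 t=2:+1/1451520 t=3:−1/207360 t=4:+1/207360 t=5:−1/1658880 = 1/12902400; 3j²(5 7 6; 0 2 -2) = Δ·Π!·Σ² = 27/1293292  (sign +1)
B: Δ: 6! 4! 8! / 19! → 1/174594420; sum: t=0:+1/6220800 t=1:−1/345600 t=2:+1/165888 t=3:−1/622080 = 7/4147200; 3j²(5 7 6; 2 -1 -1) = Δ·Π!·Σ² = 2401/277134  (sign -1)
I_A²/I_B² = (27/1293292)/(2401/277134) = 81/33614

81/33614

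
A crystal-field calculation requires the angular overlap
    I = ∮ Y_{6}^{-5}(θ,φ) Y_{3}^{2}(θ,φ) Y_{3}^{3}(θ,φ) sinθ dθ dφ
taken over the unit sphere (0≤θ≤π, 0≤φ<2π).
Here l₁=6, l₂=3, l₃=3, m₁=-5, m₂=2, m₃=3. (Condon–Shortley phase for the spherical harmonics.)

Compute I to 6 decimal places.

-0.254801

Checks pass: Σm=0; 12 even; l₃=3∈[3,9].
(2·6+1)(2·3+1)(2·3+1) = 637
Δ: 6! 6! 0! / 13! → 1/12012
sum: t=3:−1/1296 = -1/1296
3j²(6 3 3; 0 0 0) = Δ·Π!·Σ² = 100/3003  (sign +1)
sum: t=5:−1/86400 = -1/86400
3j²(6 3 3; -5 2 3) = Δ·Π!·Σ² = 1/26  (sign -1)
combine: 4πI² = 637·100/3003·1/26 = 350/429
take √, sign -1: I = -0.25480060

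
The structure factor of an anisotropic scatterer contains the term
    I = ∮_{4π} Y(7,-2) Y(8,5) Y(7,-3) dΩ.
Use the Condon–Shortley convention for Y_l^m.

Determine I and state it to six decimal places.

-0.057155

m-sum 0 ✓  L=22 even ✓  1≤7≤15 ✓
Π(2lᵢ+1) = 15×17×15 = 3825
triangle coeff Δ(7,8,7) = 1/22086194130
Σ_t [1,7]: t=1:−1/18289152000 t=2:+1/248832000 t=3:−1/24883200 t=4:+1/11943936 t=5:−1/24883200 t=6:+1/248832000 t=7:−1/18289152000 = 11/975421440
(3j)²=1750/289731 [(7 8 7; 0 0 0)], sign=-1
Σ_t [5,8]: t=5:−1/1393459200 t=6:+1/261273600 t=7:−1/348364800 t=8:+1/3483648000 = 11/20901888000
(3j)²=66/37145 [(7 8 7; -2 5 -3)], sign=+1
⇒ 4πI² = 1732500/42204149
I = (-1)√(1732500/42204149/(4π)) = -0.05715499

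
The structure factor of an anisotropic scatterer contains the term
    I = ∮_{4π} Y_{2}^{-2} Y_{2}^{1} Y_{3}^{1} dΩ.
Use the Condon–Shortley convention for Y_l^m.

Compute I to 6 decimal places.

0.000000

l₁+l₂+l₃=7 is odd: 3j(l;000)=0 ⇒ I=0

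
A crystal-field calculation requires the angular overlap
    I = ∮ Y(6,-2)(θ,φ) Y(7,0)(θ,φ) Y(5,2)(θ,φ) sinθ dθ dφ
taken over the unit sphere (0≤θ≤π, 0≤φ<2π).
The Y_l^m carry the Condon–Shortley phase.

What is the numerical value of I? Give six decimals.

Checks pass: Σm=0; 18 even; l₃=5∈[1,13].
(2·6+1)(2·7+1)(2·5+1) = 2145
Δ: 8! 4! 6! / 19! → 1/174594420
sum: t=2:+1/4147200 t=3:−1/207360 t=4:+1/82944 t=5:−1/207360 t=6:+1/4147200 = 1/345600
3j²(6 7 5; 0 0 0) = Δ·Π!·Σ² = 420/46189  (sign -1)
sum: t=4:+1/497664 t=5:−1/207360 t=6:+1/691200 t=7:−1/21772800 = -41/29030400
3j²(6 7 5; -2 0 2) = Δ·Π!·Σ² = 11767/1385670  (sign +1)
combine: 4πI² = 2145·420/46189·11767/1385670 = 2471070/14919047
take √, sign -1: I = -0.11480665

-0.114807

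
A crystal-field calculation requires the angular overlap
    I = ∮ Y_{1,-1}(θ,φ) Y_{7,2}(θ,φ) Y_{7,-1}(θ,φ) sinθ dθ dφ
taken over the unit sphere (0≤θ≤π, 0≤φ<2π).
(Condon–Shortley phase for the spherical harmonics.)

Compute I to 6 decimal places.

l₁+l₂+l₃=15 is odd: 3j(l;000)=0 ⇒ I=0

0.000000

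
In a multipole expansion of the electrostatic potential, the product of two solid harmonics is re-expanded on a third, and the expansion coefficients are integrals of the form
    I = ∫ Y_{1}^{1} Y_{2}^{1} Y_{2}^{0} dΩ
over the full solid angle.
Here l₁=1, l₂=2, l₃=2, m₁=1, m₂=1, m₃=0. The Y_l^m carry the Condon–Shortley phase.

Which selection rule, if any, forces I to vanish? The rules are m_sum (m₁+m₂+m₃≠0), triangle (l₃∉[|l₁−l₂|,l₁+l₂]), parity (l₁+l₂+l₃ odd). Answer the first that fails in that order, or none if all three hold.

azimuthal sum: 1 + 1 + 0 = 2  ✗
1 ≤ 2 ≤ 3 (triangle on l)
L = 1 + 2 + 2 = 5 (odd)

m_sum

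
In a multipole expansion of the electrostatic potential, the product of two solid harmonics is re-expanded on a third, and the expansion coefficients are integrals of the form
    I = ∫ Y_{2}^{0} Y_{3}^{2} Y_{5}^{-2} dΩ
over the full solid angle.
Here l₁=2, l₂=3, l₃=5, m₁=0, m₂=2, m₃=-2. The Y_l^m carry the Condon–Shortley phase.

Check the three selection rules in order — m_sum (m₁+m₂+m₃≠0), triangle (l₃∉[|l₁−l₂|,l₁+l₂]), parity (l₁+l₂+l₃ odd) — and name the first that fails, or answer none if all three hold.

none

m₁+m₂+m₃ = 0 + 2 − 2 = 0  ✓
triangle: |2−3|=1 ≤ l₃=5 ≤ 2+3=5  ✓
parity: l₁+l₂+l₃ = 10 is even  ✓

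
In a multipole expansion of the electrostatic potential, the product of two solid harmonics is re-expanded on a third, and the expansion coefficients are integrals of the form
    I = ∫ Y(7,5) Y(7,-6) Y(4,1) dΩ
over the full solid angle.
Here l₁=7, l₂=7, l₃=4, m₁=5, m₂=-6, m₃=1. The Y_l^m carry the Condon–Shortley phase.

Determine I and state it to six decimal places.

Rules hold: Σm=0, L=18 even, 0≤4≤14.
N = 15·15·9 = 2025
Δ = 10!·4!·4!/19! = 1/58198140
Racah Σ t=3..7: t=3:−1/17418240 t=4:+1/622080 t=5:−1/230400 t=6:+1/622080 t=7:−1/17418240 = -1/806400
⇒ 3j(7 7 4; 0 0 0)² = 2268/230945, sgn -1
Racah Σ t=0..1: t=0:+1/87091200 t=1:−1/52254720 = -1/130636800
⇒ 3j(7 7 4; 5 -6 1)² = 88/20349, sgn +1
4πI² = N·(3j₀)²·(3jₘ)² = 116640/1356277
I = -1·√(0.0860001/4π) = -0.08272650

-0.082726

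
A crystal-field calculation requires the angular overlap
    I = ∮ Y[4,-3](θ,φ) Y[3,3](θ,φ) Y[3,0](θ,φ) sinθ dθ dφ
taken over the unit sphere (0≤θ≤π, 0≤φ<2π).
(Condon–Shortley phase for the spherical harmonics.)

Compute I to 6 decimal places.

0.203551

m-sum 0 ✓  L=10 even ✓  1≤3≤7 ✓
Π(2lᵢ+1) = 9×7×7 = 441
triangle coeff Δ(4,3,3) = 1/34650
Σ_t [1,3]: t=1:−1/72 t=2:+1/16 t=3:−1/72 = 5/144
(3j)²=2/77 [(4 3 3; 0 0 0)], sign=-1
Σ_t [4,4]: t=4:+1/288 = 1/288
(3j)²=1/22 [(4 3 3; -3 3 0)], sign=-1
⇒ 4πI² = 63/121
I = (+1)√(63/121/(4π)) = 0.20355073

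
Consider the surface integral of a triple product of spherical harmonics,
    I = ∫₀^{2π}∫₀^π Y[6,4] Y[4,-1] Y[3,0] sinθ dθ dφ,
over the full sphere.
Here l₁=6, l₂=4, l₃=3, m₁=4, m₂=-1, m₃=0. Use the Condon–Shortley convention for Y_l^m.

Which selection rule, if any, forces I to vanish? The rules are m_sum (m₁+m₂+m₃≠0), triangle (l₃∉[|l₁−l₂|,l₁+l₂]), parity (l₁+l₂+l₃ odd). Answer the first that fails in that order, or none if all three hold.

m_sum

m₁+m₂+m₃ = 4 − 1 + 0 = 3  ✗
triangle: |6−4|=2 ≤ l₃=3 ≤ 6+4=10
parity: l₁+l₂+l₃ = 13 is odd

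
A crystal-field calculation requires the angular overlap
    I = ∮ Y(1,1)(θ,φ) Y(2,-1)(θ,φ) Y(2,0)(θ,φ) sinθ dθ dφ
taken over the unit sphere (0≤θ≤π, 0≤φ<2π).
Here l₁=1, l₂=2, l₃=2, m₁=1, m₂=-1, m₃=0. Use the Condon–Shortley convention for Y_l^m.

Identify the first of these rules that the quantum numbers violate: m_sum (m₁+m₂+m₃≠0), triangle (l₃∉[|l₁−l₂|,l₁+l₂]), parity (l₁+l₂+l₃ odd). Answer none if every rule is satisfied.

azimuthal sum: 1 − 1 + 0 = 0  ✓
1 ≤ 2 ≤ 3 (triangle on l)  ✓
L = 1 + 2 + 2 = 5 (odd)  ✗

parity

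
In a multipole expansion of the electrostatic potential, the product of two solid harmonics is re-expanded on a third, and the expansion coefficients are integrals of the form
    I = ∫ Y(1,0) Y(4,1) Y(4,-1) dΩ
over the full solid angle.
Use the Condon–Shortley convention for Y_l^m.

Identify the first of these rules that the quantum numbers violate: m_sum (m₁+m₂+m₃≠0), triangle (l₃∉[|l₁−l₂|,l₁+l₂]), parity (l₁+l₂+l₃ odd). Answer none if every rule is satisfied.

parity

m₁+m₂+m₃ = 0 + 1 − 1 = 0  ✓
triangle: |1−4|=3 ≤ l₃=4 ≤ 1+4=5  ✓
parity: l₁+l₂+l₃ = 9 is odd  ✗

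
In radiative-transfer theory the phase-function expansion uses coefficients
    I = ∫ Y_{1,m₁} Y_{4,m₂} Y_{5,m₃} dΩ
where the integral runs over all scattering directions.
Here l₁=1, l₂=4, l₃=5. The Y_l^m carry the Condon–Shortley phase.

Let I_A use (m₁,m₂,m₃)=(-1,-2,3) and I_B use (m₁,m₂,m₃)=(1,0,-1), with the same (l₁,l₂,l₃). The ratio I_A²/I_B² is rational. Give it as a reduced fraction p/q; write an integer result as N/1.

l's match ⇒ only the (l;m) 3-j factors differ between A and B.
A: triangle coeff Δ(1,4,5) = 1/495; Σ_t [0,0]: t=0:+1/2880 = 1/2880; (3j)²=28/495 [(1 4 5; -1 -2 3)], sign=+1
B: triangle coeff Δ(1,4,5) = 1/495; Σ_t [0,0]: t=0:+1/1152 = 1/1152; (3j)²=1/33 [(1 4 5; 1 0 -1)], sign=+1
I_A²/I_B² = (28/495)/(1/33) = 28/15

28/15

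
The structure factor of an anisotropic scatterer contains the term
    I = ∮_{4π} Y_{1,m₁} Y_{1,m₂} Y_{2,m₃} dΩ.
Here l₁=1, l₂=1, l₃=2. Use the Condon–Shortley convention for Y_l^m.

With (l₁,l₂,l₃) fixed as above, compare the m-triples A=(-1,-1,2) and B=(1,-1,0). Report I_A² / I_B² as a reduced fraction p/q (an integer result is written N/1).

6/1

Shared (l₁,l₂,l₃)=(1,1,2): N and (l;000)² cancel in I_A²/I_B².
A: Δ = 0!·2!·2!/5! = 1/30; Racah Σ t=0..0: t=0:+1/4 = 1/4; ⇒ 3j(1 1 2; -1 -1 2)² = 1/5, sgn +1
B: Δ = 0!·2!·2!/5! = 1/30; Racah Σ t=0..0: t=0:+1/4 = 1/4; ⇒ 3j(1 1 2; 1 -1 0)² = 1/30, sgn +1
I_A²/I_B² = (1/5)/(1/30) = 6/1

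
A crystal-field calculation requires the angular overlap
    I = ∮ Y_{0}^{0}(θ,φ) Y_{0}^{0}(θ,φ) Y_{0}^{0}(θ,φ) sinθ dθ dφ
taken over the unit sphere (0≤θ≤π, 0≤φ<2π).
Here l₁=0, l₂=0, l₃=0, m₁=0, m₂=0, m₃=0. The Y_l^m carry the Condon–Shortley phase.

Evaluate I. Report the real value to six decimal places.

0.282095

Rules hold: Σm=0, L=0 even, 0≤0≤0.
N = 1·1·1 = 1
Δ = 0!·0!·0!/1! = 1/1
Racah Σ t=0..0: t=0:+1/1 = 1/1
⇒ 3j(0 0 0; 0 0 0)² = 1/1, sgn +1
(m-triple is (0,0,0) — same symbol as above.)
4πI² = N·(3j₀)²·(3jₘ)² = 1/1
I = +1·√(1/4π) = 0.28209479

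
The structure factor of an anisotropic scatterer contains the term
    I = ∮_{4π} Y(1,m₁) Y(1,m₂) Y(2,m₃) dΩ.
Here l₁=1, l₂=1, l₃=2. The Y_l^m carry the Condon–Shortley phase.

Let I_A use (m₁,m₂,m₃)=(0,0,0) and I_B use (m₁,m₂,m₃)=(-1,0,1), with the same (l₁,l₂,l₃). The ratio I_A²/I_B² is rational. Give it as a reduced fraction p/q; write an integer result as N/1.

Same 1,1,2: normalisation and zero-m 3j drop out of the ratio.
A: Δ: 0! 2! 2! / 5! → 1/30; sum: t=0:+1/1 = 1/1; 3j²(1 1 2; 0 0 0) = Δ·Π!·Σ² = 2/15  (sign +1)
B: Δ: 0! 2! 2! / 5! → 1/30; sum: t=0:+1/2 = 1/2; 3j²(1 1 2; -1 0 1) = Δ·Π!·Σ² = 1/10  (sign -1)
I_A²/I_B² = (2/15)/(1/10) = 4/3

4/3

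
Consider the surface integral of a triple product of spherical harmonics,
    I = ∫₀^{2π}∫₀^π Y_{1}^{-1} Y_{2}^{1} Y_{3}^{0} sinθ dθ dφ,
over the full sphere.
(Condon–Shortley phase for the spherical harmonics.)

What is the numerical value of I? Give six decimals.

0.143048

Checks pass: Σm=0; 6 even; l₃=3∈[1,3].
(2·1+1)(2·2+1)(2·3+1) = 105
Δ: 0! 2! 4! / 7! → 1/105
sum: t=0:+1/4 = 1/4
3j²(1 2 3; 0 0 0) = Δ·Π!·Σ² = 3/35  (sign -1)
sum: t=0:+1/12 = 1/12
3j²(1 2 3; -1 1 0) = Δ·Π!·Σ² = 1/35  (sign -1)
combine: 4πI² = 105·3/35·1/35 = 9/35
take √, sign +1: I = 0.14304817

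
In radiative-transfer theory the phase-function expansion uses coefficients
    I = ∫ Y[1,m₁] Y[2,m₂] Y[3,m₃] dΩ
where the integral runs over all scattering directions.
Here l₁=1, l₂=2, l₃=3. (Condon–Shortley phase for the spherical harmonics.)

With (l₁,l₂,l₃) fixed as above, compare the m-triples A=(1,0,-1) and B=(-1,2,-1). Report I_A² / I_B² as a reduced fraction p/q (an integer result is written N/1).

Shared (l₁,l₂,l₃)=(1,2,3): N and (l;000)² cancel in I_A²/I_B².
A: Δ = 0!·2!·4!/7! = 1/105; Racah Σ t=0..0: t=0:+1/8 = 1/8; ⇒ 3j(1 2 3; 1 0 -1)² = 2/35, sgn +1
B: Δ = 0!·2!·4!/7! = 1/105; Racah Σ t=0..0: t=0:+1/48 = 1/48; ⇒ 3j(1 2 3; -1 2 -1)² = 1/105, sgn +1
I_A²/I_B² = (2/35)/(1/105) = 6/1

6/1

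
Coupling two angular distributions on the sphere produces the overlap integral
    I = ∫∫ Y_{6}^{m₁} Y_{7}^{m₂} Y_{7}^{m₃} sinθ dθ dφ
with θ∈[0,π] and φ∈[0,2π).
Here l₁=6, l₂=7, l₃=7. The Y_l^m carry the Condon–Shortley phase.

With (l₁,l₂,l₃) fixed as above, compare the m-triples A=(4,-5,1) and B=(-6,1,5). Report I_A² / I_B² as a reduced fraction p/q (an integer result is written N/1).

147/352

Shared (l₁,l₂,l₃)=(6,7,7): N and (l;000)² cancel in I_A²/I_B².
A: Δ = 6!·6!·8!/21! = 1/2444321880; Racah Σ t=0..2: t=0:+1/49766400 t=1:−1/72576000 t=2:+1/1393459200 = 7/995328000; ⇒ 3j(6 7 7; 4 -5 1)² = 343/83980, sgn +1
B: Δ = 6!·6!·8!/21! = 1/2444321880; Racah Σ t=6..6: t=6:+1/746496000 = 1/746496000; ⇒ 3j(6 7 7; -6 1 5)² = 616/62985, sgn +1
I_A²/I_B² = (343/83980)/(616/62985) = 147/352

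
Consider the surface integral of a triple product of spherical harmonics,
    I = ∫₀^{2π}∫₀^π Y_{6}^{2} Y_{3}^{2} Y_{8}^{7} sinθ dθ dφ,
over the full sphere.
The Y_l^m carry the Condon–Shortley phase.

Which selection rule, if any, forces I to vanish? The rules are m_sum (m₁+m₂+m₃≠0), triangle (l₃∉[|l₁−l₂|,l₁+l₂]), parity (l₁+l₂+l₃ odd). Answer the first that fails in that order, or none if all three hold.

azimuthal sum: 2 + 2 + 7 = 11  ✗
3 ≤ 8 ≤ 9 (triangle on l)
L = 6 + 3 + 8 = 17 (odd)

m_sum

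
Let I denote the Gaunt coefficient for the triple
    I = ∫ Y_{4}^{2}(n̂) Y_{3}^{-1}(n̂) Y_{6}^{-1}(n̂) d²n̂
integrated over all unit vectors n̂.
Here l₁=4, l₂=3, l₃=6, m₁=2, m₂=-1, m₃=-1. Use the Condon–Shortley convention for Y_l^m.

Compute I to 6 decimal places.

0.000000

Σlᵢ=13 odd — θ-integrand is odd under cosθ→−cosθ; I=0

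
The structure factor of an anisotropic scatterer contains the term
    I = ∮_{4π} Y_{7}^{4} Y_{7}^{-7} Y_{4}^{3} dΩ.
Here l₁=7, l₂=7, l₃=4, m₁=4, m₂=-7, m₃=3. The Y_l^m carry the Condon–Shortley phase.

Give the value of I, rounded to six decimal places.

0.102369

Checks pass: Σm=0; 18 even; l₃=4∈[0,14].
(2·7+1)(2·7+1)(2·4+1) = 2025
Δ: 10! 4! 4! / 19! → 1/58198140
sum: t=3:−1/17418240 t=4:+1/622080 t=5:−1/230400 t=6:+1/622080 t=7:−1/17418240 = -1/806400
3j²(7 7 4; 0 0 0) = Δ·Π!·Σ² = 2268/230945  (sign -1)
sum: t=0:+1/522547200 = 1/522547200
3j²(7 7 4; 4 -7 3) = Δ·Π!·Σ² = 77/11628  (sign -1)
combine: 4πI² = 2025·2268/230945·77/11628 = 178605/1356277
take √, sign +1: I = 0.10236881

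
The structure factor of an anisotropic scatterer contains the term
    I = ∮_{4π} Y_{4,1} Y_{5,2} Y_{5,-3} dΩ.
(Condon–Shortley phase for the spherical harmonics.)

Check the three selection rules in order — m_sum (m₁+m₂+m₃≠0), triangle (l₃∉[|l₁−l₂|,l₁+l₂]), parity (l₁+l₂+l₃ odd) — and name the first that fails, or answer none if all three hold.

none

Σmᵢ = 0  ✓
l₃∈[|l₁−l₂|,l₁+l₂]=[1,9], have l₃=5  ✓
Σlᵢ = 14 ⇒ even  ✓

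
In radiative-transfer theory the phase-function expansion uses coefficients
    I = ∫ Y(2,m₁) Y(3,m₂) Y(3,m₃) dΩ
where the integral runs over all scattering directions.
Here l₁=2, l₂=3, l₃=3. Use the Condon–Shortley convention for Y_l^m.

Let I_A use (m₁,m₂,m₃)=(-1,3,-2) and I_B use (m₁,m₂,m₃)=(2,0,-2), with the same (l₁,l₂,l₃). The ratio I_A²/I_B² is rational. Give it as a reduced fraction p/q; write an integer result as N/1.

Same 2,3,3: normalisation and zero-m 3j drop out of the ratio.
A: Δ: 2! 2! 4! / 9! → 1/3780; sum: t=2:+1/48 = 1/48; 3j²(2 3 3; -1 3 -2) = Δ·Π!·Σ² = 5/84  (sign -1)
B: Δ: 2! 2! 4! / 9! → 1/3780; sum: t=0:+1/24 = 1/24; 3j²(2 3 3; 2 0 -2) = Δ·Π!·Σ² = 1/21  (sign -1)
I_A²/I_B² = (5/84)/(1/21) = 5/4

5/4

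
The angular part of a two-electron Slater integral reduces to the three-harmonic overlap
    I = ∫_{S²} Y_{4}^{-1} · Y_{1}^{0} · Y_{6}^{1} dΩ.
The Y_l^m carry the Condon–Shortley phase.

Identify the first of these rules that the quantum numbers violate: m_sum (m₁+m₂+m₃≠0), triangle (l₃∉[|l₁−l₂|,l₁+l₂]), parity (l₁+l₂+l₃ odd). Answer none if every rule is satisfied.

triangle

Σmᵢ = 0  ✓
l₃∈[|l₁−l₂|,l₁+l₂]=[3,5], have l₃=6  ✗
Σlᵢ = 11 ⇒ odd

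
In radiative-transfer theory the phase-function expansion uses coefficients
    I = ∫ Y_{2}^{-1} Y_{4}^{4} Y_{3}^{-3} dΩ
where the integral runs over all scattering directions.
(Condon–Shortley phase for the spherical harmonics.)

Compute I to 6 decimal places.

0.000000

L=9 odd ⇒ parity kills the (l;000) factor ⇒ I = 0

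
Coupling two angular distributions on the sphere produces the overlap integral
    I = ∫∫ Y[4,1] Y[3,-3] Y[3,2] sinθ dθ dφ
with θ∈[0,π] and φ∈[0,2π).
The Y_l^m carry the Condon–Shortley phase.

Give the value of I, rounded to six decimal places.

0.140463

m-sum 0 ✓  L=10 even ✓  1≤3≤7 ✓
Π(2lᵢ+1) = 9×7×7 = 441
triangle coeff Δ(4,3,3) = 1/34650
Σ_t [1,3]: t=1:−1/72 t=2:+1/16 t=3:−1/72 = 5/144
(3j)²=2/77 [(4 3 3; 0 0 0)], sign=-1
Σ_t [0,0]: t=0:+1/288 = 1/288
(3j)²=5/231 [(4 3 3; 1 -3 2)], sign=-1
⇒ 4πI² = 30/121
I = (+1)√(30/121/(4π)) = 0.14046335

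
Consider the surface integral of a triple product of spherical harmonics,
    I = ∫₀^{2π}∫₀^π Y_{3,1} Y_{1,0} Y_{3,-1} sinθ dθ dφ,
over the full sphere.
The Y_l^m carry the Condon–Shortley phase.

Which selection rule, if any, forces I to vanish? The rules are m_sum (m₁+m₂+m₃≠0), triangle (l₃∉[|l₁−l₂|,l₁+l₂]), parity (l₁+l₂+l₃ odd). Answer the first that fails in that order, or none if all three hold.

azimuthal sum: 1 + 0 − 1 = 0  ✓
2 ≤ 3 ≤ 4 (triangle on l)  ✓
L = 3 + 1 + 3 = 7 (odd)  ✗

parity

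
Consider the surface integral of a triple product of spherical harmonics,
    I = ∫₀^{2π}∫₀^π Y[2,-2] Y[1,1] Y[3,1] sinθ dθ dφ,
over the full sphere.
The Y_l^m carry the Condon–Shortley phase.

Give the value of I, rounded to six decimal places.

-0.082589

m-sum 0 ✓  L=6 even ✓  1≤3≤3 ✓
Π(2lᵢ+1) = 5×3×7 = 105
triangle coeff Δ(2,1,3) = 1/105
Σ_t [0,0]: t=0:+1/4 = 1/4
(3j)²=3/35 [(2 1 3; 0 0 0)], sign=-1
Σ_t [0,0]: t=0:+1/48 = 1/48
(3j)²=1/105 [(2 1 3; -2 1 1)], sign=+1
⇒ 4πI² = 3/35
I = (-1)√(3/35/(4π)) = -0.08258890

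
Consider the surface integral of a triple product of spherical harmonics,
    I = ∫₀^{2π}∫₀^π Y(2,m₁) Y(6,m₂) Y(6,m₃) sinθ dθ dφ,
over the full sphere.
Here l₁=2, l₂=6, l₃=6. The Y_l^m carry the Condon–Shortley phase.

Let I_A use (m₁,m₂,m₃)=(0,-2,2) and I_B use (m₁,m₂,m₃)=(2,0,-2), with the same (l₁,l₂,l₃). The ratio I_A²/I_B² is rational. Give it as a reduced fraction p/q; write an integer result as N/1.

5/14

Same 2,6,6: normalisation and zero-m 3j drop out of the ratio.
A: Δ: 2! 2! 10! / 15! → 1/90090; sum: t=0:+1/69120 t=1:−1/30240 t=2:+1/322560 = -1/64512; 3j²(2 6 6; 0 -2 2) = Δ·Π!·Σ² = 10/1001  (sign -1)
B: Δ: 2! 2! 10! / 15! → 1/90090; sum: t=0:+1/69120 = 1/69120; 3j²(2 6 6; 2 0 -2) = Δ·Π!·Σ² = 4/143  (sign +1)
I_A²/I_B² = (10/1001)/(4/143) = 5/14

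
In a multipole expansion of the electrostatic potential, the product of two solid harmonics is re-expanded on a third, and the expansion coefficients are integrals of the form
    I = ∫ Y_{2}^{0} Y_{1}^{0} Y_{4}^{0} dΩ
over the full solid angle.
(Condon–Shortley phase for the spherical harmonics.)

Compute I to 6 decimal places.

0.000000

|2−1|≤4≤2+1 violated ⇒ I = 0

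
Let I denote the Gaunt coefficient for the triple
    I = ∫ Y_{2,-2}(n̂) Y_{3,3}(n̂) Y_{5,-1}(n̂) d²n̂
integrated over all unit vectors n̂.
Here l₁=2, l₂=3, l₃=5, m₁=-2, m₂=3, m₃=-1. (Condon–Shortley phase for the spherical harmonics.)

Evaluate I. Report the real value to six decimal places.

Rules hold: Σm=0, L=10 even, 1≤5≤5.
N = 5·7·11 = 385
Δ = 0!·4!·6!/11! = 1/2310
Racah Σ t=0..0: t=0:+1/144 = 1/144
⇒ 3j(2 3 5; 0 0 0)² = 10/231, sgn -1
Racah Σ t=0..0: t=0:+1/17280 = 1/17280
⇒ 3j(2 3 5; -2 3 -1)² = 1/2310, sgn +1
4πI² = N·(3j₀)²·(3jₘ)² = 5/693
I = -1·√(0.00721501/4π) = -0.02396147

-0.023961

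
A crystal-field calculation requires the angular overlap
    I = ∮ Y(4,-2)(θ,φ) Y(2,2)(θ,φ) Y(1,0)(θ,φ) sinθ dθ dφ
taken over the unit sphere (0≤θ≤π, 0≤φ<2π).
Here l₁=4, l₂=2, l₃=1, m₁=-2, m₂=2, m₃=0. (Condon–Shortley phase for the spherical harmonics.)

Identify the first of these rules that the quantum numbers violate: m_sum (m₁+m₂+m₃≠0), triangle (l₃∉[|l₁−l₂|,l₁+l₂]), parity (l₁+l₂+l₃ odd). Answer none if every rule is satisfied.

Σmᵢ = 0  ✓
l₃∈[|l₁−l₂|,l₁+l₂]=[2,6], have l₃=1  ✗
Σlᵢ = 7 ⇒ odd

triangle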